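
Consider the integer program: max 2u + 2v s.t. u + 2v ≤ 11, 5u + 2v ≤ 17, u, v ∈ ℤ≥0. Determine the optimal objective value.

Relaxing integrality, the LP optimum is 12.50 at (u,v) = (1.5, 4.75), which is not an integer point.
(u,v)=(1,5) is feasible, giving 12.
(u,v)=(1,4) is feasible, giving 10.
(u,v)=(2,3) is feasible, giving 10.
Maximum is 12 at (u,v)=(1,5).

12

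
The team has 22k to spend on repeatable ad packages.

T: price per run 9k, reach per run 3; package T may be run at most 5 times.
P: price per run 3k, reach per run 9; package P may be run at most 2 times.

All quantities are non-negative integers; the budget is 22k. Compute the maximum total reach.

21

This is a bounded integer knapsack.
Take 1×T and 2×P: price 15 ≤ 22, reach 1·3 + 2·9 = 21.
P has the best ratio (9/3) and is taken to its limit of 2; remaining capacity is filled optimally with the others.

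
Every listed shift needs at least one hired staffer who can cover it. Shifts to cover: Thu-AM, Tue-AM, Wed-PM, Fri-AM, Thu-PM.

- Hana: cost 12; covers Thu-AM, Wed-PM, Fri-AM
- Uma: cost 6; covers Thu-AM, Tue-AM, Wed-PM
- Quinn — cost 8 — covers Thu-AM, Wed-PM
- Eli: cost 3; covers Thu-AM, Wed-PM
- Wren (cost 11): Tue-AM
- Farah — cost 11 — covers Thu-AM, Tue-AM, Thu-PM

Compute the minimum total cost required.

23

The greedy cost-per-new-shift heuristic would pick Eli, Farah, and Hana for 26, but a cheaper cover exists.
Choose Hana and Farah: together they cover Thu-AM, Tue-AM, Wed-PM, Fri-AM, Thu-PM — every shift.
Total cost: 12 + 11 = 23.
No cover costs less than 23.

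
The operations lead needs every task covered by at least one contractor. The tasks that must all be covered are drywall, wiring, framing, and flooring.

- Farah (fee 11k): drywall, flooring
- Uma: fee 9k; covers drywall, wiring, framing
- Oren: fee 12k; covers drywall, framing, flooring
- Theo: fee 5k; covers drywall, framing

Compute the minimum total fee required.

The greedy cost-per-new-task heuristic would pick Theo, Uma, and Farah for 25, but a cheaper cover exists.
Choose Farah and Uma: together they cover drywall, wiring, framing, flooring — every task.
Total fee: 11 + 9 = 20.
No cover costs less than 20.

20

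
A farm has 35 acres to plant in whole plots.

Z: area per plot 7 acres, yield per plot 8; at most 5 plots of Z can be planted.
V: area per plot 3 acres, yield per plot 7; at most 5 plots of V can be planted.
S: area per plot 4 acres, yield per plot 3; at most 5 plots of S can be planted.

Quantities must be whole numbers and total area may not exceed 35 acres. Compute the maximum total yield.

V has the best ratio (7/3); taking only V gives at most 5×7 = 35 (stopped by the supply cap of 5).
Mixing does better — 2×Z, 5×V, and 1×S: area 33 ≤ 35, yield 2·8 + 5·7 + 1·3 = 54.

54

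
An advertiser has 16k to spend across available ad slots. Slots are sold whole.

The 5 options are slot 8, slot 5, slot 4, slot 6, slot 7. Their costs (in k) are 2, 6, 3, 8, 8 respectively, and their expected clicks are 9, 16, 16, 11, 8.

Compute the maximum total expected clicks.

slot 8 + slot 5 + slot 4: cost 2 + 6 + 3 = 11 ≤ 16, expected clicks 9 + 16 + 16 = 41.
slot 8 + slot 4 + slot 6: cost 2 + 3 + 8 = 13 ≤ 16, expected clicks 9 + 16 + 11 = 36.
Best is slot 8, slot 5, and slot 4 with total expected clicks 41.

41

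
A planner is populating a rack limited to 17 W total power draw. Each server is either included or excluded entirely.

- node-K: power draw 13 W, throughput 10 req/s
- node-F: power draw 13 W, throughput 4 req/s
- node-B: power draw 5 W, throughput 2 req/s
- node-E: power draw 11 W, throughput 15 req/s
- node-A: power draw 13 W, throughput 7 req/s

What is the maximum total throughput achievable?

Take node-B and node-E: power draw 5 + 11 = 16 ≤ 17, throughput 2 + 15 = 17.
No other feasible combination does better.

17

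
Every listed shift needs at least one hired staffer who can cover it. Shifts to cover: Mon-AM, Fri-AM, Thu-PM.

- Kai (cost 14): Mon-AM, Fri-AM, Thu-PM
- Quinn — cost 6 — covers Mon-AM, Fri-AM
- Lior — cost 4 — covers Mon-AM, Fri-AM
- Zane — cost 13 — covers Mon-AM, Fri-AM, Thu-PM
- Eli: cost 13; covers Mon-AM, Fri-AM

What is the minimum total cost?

13

The greedy cost-per-new-shift heuristic would pick Lior and Zane for 17, but a cheaper cover exists.
Zane alone covers Mon-AM, Fri-AM, Thu-PM — every shift.
Total cost: 13.
No cover costs less than 13.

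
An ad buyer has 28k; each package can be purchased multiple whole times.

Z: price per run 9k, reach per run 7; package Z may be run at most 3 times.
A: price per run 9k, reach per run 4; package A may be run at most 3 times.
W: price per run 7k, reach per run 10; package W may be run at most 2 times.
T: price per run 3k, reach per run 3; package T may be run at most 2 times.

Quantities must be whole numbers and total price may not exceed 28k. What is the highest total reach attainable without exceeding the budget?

30

1×Z, 2×W, and 1×T: price 26 ≤ 28, reach 1·7 + 2·10 + 1·3 = 30.
1×A, 2×W, and 1×T: price 26 ≤ 28, reach 1·4 + 2·10 + 1·3 = 27.
Best is 30.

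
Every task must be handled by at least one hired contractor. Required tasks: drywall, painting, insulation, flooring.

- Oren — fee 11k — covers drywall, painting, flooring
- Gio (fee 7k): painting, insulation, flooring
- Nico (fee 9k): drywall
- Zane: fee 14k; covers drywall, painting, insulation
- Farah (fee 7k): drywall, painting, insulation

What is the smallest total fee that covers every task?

14

Choose Gio and Farah: together they cover drywall, painting, insulation, flooring — every task.
Total fee: 7 + 7 = 14.
No cover costs less than 14.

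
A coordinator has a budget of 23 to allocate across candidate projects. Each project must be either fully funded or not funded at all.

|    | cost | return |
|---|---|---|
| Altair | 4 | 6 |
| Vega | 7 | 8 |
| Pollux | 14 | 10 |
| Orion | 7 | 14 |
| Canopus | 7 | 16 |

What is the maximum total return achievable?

Treat it as a binary knapsack problem.
Vega + Orion + Canopus: cost 7 + 7 + 7 = 21 ≤ 23, return 8 + 14 + 16 = 38.
Altair + Orion + Canopus: cost 4 + 7 + 7 = 18 ≤ 23, return 6 + 14 + 16 = 36.
Best is Vega, Orion, and Canopus with total return 38.

38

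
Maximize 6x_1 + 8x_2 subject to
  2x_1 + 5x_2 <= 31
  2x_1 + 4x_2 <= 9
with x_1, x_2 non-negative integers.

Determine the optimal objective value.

(x_1,x_2)=(4,0) is feasible, giving 24.
(x_1,x_2)=(3,0) is feasible, giving 18.
No feasible integer point exceeds 24.

24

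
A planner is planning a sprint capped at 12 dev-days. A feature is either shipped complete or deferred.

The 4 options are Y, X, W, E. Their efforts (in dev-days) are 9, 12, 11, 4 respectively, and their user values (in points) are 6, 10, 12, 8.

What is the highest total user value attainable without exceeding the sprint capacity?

12

Take W: effort 11 ≤ 12, user value 12.
No other feasible combination does better.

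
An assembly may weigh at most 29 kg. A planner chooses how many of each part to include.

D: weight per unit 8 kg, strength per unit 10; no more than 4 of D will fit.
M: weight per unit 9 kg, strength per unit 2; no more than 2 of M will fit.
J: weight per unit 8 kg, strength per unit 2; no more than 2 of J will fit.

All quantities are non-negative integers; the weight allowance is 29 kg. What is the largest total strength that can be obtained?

30

3×D: weight 24 ≤ 29, strength 3·10 = 30.
2×D and 1×J: weight 24 ≤ 29, strength 2·10 + 1·2 = 22.
Best is 30.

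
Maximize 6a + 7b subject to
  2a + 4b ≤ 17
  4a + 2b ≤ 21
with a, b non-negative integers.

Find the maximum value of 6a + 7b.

38

The continuous relaxation peaks at (4.17, 2.17) with value 40.17; rounding to a feasible lattice point costs some objective.
(a,b)=(4,2): 2·4+4·2=16≤17, 4·4+2·2=20≤21, objective 38.
(a,b)=(3,2): 2·3+4·2=14≤17, 4·3+2·2=16≤21, objective 32.
(a,b)=(4,1): 2·4+4·1=12≤17, 4·4+2·1=18≤21, objective 31.
(a,b)=(3,1): 2·3+4·1=10≤17, 4·3+2·1=14≤21, objective 25.
The best lattice point is (4,2), giving 38.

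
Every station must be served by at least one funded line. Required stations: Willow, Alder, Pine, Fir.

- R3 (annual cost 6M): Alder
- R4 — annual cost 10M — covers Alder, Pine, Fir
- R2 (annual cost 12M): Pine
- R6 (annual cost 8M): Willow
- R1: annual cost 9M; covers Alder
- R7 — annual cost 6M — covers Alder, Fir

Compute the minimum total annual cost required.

The greedy cost-per-new-station heuristic would pick R7, R6, and R4 for 24, but a cheaper cover exists.
Choose R4 and R6: together they cover Willow, Alder, Pine, Fir — every station.
Total annual cost: 10 + 8 = 18.
No cover costs less than 18.

18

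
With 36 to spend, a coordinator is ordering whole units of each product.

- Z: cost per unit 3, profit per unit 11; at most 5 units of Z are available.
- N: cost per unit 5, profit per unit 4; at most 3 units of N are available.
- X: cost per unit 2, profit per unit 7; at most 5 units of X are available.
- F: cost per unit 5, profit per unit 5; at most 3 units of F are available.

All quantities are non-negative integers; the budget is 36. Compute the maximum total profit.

100

This is a bounded integer knapsack.
Take 5×Z, 5×X, and 2×F: cost 35 ≤ 36, profit 5·11 + 5·7 + 2·5 = 100.
Z has the best ratio (11/3) and is taken to its limit of 5; remaining capacity is filled optimally with the others.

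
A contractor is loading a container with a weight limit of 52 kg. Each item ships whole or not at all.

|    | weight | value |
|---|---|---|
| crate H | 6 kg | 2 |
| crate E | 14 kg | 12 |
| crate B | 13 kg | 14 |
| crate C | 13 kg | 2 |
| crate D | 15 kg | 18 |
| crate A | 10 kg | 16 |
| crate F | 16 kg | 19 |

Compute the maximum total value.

crate H + crate D + crate A + crate F: weight 6 + 15 + 10 + 16 = 47 ≤ 52, value 2 + 18 + 16 + 19 = 55.
crate E + crate B + crate D + crate A: weight 14 + 13 + 15 + 10 = 52 ≤ 52, value 12 + 14 + 18 + 16 = 60.
crate D + crate A + crate F: weight 15 + 10 + 16 = 41 ≤ 52, value 18 + 16 + 19 = 53.
Best is crate E, crate B, crate D, and crate A with total value 60.

60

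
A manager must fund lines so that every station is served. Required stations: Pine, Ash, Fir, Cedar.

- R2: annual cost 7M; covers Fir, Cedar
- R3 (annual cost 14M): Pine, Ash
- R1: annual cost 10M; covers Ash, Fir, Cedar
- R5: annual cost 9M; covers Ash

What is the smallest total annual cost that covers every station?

21

The greedy cost-per-new-station heuristic would pick R1 and R3 for 24, but a cheaper cover exists.
Choose R2 and R3: together they cover Pine, Ash, Fir, Cedar — every station.
Total annual cost: 7 + 14 = 21.
No cover costs less than 21.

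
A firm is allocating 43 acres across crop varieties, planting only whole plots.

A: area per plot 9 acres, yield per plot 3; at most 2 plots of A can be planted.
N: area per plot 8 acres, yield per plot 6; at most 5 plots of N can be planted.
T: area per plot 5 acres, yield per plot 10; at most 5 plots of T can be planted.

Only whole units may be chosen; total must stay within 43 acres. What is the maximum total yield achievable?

62

Take 2×N and 5×T: area 41 ≤ 43, yield 2·6 + 5·10 = 62.
T has the best ratio (10/5) and is taken to its limit of 5; remaining capacity is filled optimally with the others.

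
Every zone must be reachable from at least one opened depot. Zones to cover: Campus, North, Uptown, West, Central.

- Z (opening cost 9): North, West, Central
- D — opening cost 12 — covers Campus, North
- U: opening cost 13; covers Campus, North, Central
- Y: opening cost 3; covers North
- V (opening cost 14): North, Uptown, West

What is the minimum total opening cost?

27

The greedy cost-per-new-zone heuristic would pick Z, D, and V for 35, but a cheaper cover exists.
Choose U and V: together they cover Campus, North, Uptown, West, Central — every zone.
Total opening cost: 13 + 14 = 27.
No cover costs less than 27.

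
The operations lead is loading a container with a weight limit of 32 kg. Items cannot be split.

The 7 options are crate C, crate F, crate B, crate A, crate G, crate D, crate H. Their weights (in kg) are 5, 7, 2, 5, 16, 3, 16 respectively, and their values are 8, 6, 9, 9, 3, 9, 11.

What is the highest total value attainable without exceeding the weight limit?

This is an integer program with binary decision variables.
Allowing fractional choices, the relaxed optimum would be about 47.9, but items are indivisible.
crate C + crate F + crate B + crate A + crate D: weight 5 + 7 + 2 + 5 + 3 = 22 ≤ 32, value 8 + 6 + 9 + 9 + 9 = 41.
crate C + crate B + crate A + crate D + crate H: weight 5 + 2 + 5 + 3 + 16 = 31 ≤ 32, value 8 + 9 + 9 + 9 + 11 = 46.
Best is crate C, crate B, crate A, crate D, and crate H with total value 46.

46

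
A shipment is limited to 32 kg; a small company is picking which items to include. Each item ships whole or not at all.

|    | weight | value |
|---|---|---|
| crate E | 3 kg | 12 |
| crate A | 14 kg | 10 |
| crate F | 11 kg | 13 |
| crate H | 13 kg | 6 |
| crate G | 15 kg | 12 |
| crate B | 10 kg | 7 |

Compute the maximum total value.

Take crate E, crate F, and crate G: weight 3 + 11 + 15 = 29 ≤ 32, value 12 + 13 + 12 = 37.
No other feasible combination does better.

37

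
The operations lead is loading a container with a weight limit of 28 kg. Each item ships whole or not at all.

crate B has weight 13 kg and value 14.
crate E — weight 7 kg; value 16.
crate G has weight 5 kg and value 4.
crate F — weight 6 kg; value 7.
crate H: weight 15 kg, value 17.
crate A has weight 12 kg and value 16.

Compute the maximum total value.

40

This is a 0-1 knapsack instance.
crate E + crate F + crate H: weight 7 + 6 + 15 = 28 ≤ 28, value 16 + 7 + 17 = 40.
crate B + crate E + crate F: weight 13 + 7 + 6 = 26 ≤ 28, value 14 + 16 + 7 = 37.
crate E + crate F + crate A: weight 7 + 6 + 12 = 25 ≤ 28, value 16 + 7 + 16 = 39.
Best is crate E, crate F, and crate H with total value 40.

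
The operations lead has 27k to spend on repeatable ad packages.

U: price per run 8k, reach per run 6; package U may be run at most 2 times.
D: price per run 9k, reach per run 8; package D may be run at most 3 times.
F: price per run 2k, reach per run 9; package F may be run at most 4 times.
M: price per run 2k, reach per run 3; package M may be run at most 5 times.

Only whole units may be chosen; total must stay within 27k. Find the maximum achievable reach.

This is a bounded integer knapsack.
F has the best ratio (9/2); taking only F gives at most 4×9 = 36 (stopped by the supply cap of 4).
Mixing does better — 1×D, 4×F, and 5×M: price 27 ≤ 27, reach 1·8 + 4·9 + 5·3 = 59.

59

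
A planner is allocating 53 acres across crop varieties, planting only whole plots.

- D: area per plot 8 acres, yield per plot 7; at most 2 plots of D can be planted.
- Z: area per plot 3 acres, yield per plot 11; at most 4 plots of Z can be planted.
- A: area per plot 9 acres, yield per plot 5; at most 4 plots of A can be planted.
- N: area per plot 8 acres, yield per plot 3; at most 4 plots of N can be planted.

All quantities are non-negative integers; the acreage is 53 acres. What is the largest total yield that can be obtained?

69

2×D, 4×Z, 1×A, and 2×N: area 53 ≤ 53, yield 2·7 + 4·11 + 1·5 + 2·3 = 69.
2×D, 4×Z, and 2×A: area 46 ≤ 53, yield 2·7 + 4·11 + 2·5 = 68.
Best is 69.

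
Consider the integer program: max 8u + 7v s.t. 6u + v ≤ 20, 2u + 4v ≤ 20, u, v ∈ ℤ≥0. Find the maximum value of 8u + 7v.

(u,v)=(2,4) is feasible, giving 44.
(u,v)=(3,2) is feasible, giving 38.
(u,v)=(2,3) is feasible, giving 37.
The best lattice point is (2,4), giving 44.

44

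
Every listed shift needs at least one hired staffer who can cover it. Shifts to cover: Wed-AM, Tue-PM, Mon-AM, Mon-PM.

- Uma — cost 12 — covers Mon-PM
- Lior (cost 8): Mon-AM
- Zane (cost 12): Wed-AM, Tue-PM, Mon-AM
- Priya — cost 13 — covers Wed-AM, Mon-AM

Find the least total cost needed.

Choose Uma and Zane: together they cover Wed-AM, Tue-PM, Mon-AM, Mon-PM — every shift.
Total cost: 12 + 12 = 24.
No cover costs less than 24.

24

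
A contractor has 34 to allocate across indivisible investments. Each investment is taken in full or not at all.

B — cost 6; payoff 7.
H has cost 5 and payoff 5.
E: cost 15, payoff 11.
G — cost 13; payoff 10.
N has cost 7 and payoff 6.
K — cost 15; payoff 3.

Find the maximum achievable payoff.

This is an integer program with binary decision variables.
Allowing fractional choices, the relaxed optimum would be about 30.2, but investments are indivisible.
B + H + G + N: cost 6 + 5 + 13 + 7 = 31 ≤ 34, payoff 7 + 5 + 10 + 6 = 28.
B + H + E + N: cost 6 + 5 + 15 + 7 = 33 ≤ 34, payoff 7 + 5 + 11 + 6 = 29.
Best is B, H, E, and N with total payoff 29.

29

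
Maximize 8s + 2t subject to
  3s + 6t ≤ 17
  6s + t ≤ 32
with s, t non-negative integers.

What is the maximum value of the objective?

(s,t)=(5,0) is feasible, giving 40.
(s,t)=(4,0) is feasible, giving 32.
The best lattice point is (5,0), giving 40.

40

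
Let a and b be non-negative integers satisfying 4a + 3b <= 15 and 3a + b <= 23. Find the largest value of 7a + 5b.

26

(a,b)=(3,1) is feasible, giving 26.
(a,b)=(2,2) is feasible, giving 24.
The best lattice point is (3,1), giving 26.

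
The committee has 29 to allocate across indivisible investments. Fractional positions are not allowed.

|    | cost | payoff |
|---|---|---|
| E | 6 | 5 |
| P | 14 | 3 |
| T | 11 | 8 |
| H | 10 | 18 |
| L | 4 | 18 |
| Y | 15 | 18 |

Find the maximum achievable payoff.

54

T + H + L: cost 11 + 10 + 4 = 25 ≤ 29, payoff 8 + 18 + 18 = 44.
H + L + Y: cost 10 + 4 + 15 = 29 ≤ 29, payoff 18 + 18 + 18 = 54.
E + H + L: cost 6 + 10 + 4 = 20 ≤ 29, payoff 5 + 18 + 18 = 41.
Best is H, L, and Y with total payoff 54.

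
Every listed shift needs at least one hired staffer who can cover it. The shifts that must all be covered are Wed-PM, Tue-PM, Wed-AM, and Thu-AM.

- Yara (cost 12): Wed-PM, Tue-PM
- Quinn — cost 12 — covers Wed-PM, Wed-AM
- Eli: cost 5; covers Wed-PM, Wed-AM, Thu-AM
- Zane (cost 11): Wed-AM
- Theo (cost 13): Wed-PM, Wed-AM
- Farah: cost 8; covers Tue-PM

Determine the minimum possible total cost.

13

Choose Eli and Farah: together they cover Wed-PM, Tue-PM, Wed-AM, Thu-AM — every shift.
Total cost: 5 + 8 = 13.
No cover costs less than 13.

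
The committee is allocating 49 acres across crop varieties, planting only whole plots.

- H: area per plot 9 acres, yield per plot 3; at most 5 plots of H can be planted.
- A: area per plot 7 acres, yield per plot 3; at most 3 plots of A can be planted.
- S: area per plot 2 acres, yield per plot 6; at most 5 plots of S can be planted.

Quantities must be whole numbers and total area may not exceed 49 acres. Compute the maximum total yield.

S has the best ratio (6/2); taking only S gives at most 5×6 = 30 (stopped by the supply cap of 5).
Mixing does better — 2×H, 3×A, and 5×S: area 49 ≤ 49, yield 2·3 + 3·3 + 5·6 = 45.

45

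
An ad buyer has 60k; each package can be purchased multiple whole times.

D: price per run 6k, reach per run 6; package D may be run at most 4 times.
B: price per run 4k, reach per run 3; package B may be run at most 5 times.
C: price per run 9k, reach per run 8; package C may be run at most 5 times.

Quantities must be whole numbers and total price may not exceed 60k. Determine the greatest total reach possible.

56

This is a bounded integer knapsack.
4×D and 4×C: price 60 ≤ 60, reach 4·6 + 4·8 = 56.
4×D, 2×B, and 3×C: price 59 ≤ 60, reach 4·6 + 2·3 + 3·8 = 54.
Best is 56.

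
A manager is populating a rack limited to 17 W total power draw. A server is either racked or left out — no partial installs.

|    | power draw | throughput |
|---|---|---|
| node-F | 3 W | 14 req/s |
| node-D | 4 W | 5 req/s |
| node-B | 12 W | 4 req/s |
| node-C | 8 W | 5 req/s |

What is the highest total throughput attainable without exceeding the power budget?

Treat it as a binary knapsack problem.
node-F + node-D + node-C: power draw 3 + 4 + 8 = 15 ≤ 17, throughput 14 + 5 + 5 = 24.
node-F + node-D: power draw 3 + 4 = 7 ≤ 17, throughput 14 + 5 = 19.
Best is node-F, node-D, and node-C with total throughput 24.

24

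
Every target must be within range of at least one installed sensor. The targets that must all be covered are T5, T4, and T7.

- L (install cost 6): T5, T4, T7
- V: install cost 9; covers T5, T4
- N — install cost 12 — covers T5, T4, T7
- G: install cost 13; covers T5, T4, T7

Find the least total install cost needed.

6

L alone covers T5, T4, T7 — every target.
Total install cost: 6.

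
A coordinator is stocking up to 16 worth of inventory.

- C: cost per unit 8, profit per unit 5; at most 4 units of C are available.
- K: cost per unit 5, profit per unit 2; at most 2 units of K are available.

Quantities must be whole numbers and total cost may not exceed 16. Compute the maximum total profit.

2×C: cost 16 ≤ 16, profit 2·5 = 10.
1×C and 1×K: cost 13 ≤ 16, profit 1·5 + 1·2 = 7.
Best is 10.

10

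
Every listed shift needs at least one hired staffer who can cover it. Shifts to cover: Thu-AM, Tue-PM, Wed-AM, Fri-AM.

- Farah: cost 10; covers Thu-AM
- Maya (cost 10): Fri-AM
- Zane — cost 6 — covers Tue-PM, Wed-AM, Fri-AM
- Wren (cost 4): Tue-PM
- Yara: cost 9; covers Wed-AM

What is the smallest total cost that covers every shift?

Choose Farah and Zane: together they cover Thu-AM, Tue-PM, Wed-AM, Fri-AM — every shift.
Total cost: 10 + 6 = 16.
No cover costs less than 16.

16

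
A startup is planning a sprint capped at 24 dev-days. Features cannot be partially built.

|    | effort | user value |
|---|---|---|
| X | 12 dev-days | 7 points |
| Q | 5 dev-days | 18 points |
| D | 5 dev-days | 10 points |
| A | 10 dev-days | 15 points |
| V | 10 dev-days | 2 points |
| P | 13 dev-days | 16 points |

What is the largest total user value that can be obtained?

44

Take Q, D, and P: effort 5 + 5 + 13 = 23 ≤ 24, user value 18 + 10 + 16 = 44.
No other feasible combination does better.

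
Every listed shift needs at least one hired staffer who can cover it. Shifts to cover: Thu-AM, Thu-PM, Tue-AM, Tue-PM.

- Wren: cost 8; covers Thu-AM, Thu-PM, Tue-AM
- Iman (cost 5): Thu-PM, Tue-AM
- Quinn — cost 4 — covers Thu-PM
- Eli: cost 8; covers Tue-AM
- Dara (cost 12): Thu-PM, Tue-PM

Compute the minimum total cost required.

20

The greedy cost-per-new-shift heuristic would pick Iman, Wren, and Dara for 25, but a cheaper cover exists.
Choose Wren and Dara: together they cover Thu-AM, Thu-PM, Tue-AM, Tue-PM — every shift.
Total cost: 8 + 12 = 20.
No cover costs less than 20.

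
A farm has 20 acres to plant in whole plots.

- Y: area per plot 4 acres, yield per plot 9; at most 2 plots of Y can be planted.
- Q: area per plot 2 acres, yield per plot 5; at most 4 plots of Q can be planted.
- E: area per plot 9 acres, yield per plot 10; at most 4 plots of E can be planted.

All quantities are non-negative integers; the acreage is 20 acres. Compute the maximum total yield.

Q has the best ratio (5/2); taking only Q gives at most 4×5 = 20 (stopped by the supply cap of 4).
Mixing does better — 2×Y and 4×Q: area 16 ≤ 20, yield 2·9 + 4·5 = 38.

38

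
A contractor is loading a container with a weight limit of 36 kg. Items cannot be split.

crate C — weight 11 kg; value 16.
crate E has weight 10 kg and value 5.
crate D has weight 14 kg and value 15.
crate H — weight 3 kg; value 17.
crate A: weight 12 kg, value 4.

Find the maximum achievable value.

crate C + crate D + crate H: weight 11 + 14 + 3 = 28 ≤ 36, value 16 + 15 + 17 = 48.
crate C + crate E + crate H + crate A: weight 11 + 10 + 3 + 12 = 36 ≤ 36, value 16 + 5 + 17 + 4 = 42.
crate C + crate E + crate H: weight 11 + 10 + 3 = 24 ≤ 36, value 16 + 5 + 17 = 38.
Best is crate C, crate D, and crate H with total value 48.

48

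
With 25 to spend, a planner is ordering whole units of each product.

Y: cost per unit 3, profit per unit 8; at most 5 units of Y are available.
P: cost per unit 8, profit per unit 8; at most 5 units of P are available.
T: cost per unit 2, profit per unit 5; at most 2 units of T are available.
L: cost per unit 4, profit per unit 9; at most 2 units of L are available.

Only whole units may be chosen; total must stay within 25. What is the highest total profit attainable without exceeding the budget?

63

4×Y, 2×T, and 2×L: cost 24 ≤ 25, profit 4·8 + 2·5 + 2·9 = 60.
5×Y, 1×T, and 2×L: cost 25 ≤ 25, profit 5·8 + 1·5 + 2·9 = 63.
Best is 63.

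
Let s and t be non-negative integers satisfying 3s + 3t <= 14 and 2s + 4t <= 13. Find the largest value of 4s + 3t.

16

(s,t)=(4,0) is feasible, giving 16.
(s,t)=(3,1) is feasible, giving 15.
(s,t)=(3,0) is feasible, giving 12.
No feasible integer point exceeds 16.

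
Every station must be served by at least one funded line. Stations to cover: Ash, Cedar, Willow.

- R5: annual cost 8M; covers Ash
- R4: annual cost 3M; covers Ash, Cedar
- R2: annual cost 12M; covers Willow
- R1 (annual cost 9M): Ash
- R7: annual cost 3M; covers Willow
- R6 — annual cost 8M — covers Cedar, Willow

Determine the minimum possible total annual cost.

Choose R4 and R7: together they cover Ash, Cedar, Willow — every station.
Total annual cost: 3 + 3 = 6.
No cover costs less than 6.

6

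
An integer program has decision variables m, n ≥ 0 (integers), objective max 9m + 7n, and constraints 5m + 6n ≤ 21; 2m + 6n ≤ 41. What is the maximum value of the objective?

(m,n)=(4,0): 5·4+6·0=20≤21, 2·4+6·0=8≤41, objective 36.
(m,n)=(3,1): 5·3+6·1=21≤21, 2·3+6·1=12≤41, objective 34.
(m,n)=(3,0): 5·3+6·0=15≤21, 2·3+6·0=6≤41, objective 27.
The best lattice point is (4,0), giving 36.

36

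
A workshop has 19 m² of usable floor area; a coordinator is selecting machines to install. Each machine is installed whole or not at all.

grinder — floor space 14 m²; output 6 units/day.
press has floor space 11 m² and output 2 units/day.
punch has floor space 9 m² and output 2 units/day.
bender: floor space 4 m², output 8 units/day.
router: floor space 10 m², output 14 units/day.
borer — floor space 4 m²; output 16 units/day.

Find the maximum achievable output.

This is an integer program with binary decision variables.
Take bender, router, and borer: floor space 4 + 10 + 4 = 18 ≤ 19, output 8 + 14 + 16 = 38.
No other feasible combination does better.

38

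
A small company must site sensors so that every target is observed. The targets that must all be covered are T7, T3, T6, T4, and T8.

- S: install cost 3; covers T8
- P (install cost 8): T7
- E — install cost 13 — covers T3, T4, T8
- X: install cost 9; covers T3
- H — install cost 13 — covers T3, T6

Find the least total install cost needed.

Choose P, E, and H: together they cover T7, T3, T6, T4, T8 — every target.
Total install cost: 8 + 13 + 13 = 34.

34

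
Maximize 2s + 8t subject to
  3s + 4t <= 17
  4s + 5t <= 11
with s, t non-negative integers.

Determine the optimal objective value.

The continuous relaxation peaks at (0, 2.2) with value 17.60; rounding to a feasible lattice point costs some objective.
(s,t)=(0,2): 3·0+4·2=8≤17, 4·0+5·2=10≤11, objective 16.
(s,t)=(1,1): 3·1+4·1=7≤17, 4·1+5·1=9≤11, objective 10.
(s,t)=(0,1): 3·0+4·1=4≤17, 4·0+5·1=5≤11, objective 8.
No feasible integer point exceeds 16.

16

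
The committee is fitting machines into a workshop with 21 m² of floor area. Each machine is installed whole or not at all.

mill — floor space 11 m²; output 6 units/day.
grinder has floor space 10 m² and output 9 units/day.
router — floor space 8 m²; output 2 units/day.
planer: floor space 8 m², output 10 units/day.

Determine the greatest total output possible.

Treat it as a binary knapsack problem.
Take grinder and planer: floor space 10 + 8 = 18 ≤ 21, output 9 + 10 = 19.
No other feasible combination does better.

19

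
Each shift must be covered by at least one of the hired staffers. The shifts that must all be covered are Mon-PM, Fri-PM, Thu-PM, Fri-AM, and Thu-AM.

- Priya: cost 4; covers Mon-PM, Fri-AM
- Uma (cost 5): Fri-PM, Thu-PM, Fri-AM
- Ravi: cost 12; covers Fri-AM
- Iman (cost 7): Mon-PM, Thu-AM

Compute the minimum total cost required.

Choose Uma and Iman: together they cover Mon-PM, Fri-PM, Thu-PM, Fri-AM, Thu-AM — every shift.
Total cost: 5 + 7 = 12.
No cover costs less than 12.

12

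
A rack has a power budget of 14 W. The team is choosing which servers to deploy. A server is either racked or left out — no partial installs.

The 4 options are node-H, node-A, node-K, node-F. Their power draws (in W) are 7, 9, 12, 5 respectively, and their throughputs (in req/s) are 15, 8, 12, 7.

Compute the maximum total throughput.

node-H: power draw 7 ≤ 14, throughput 15.
node-H + node-F: power draw 7 + 5 = 12 ≤ 14, throughput 15 + 7 = 22.
Best is node-H and node-F with total throughput 22.

22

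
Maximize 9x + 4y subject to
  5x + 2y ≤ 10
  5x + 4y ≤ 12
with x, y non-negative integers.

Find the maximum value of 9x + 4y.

(x,y)=(2,0): 5·2+2·0=10≤10, 5·2+4·0=10≤12, objective 18.
(x,y)=(1,1): 5·1+2·1=7≤10, 5·1+4·1=9≤12, objective 13.
No feasible integer point exceeds 18.

18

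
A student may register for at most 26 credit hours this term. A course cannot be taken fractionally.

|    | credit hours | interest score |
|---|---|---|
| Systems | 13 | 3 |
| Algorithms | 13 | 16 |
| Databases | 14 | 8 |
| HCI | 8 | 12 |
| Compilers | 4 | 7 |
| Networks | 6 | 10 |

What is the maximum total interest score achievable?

35

Take Algorithms, HCI, and Compilers: credit hours 13 + 8 + 4 = 25 ≤ 26, interest score 16 + 12 + 7 = 35.
No other feasible combination does better.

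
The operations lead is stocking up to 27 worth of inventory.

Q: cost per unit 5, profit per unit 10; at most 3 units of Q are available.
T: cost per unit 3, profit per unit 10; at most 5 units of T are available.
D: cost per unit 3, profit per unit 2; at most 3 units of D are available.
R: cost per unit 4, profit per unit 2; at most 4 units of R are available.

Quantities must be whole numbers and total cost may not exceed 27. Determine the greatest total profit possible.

Take 2×Q and 5×T: cost 25 ≤ 27, profit 2·10 + 5·10 = 70.
T has the best ratio (10/3) and is taken to its limit of 5; remaining capacity is filled optimally with the others.

70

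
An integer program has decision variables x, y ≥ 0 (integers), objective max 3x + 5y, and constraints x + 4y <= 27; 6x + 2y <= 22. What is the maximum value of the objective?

33

Relaxing integrality, the LP optimum is 36.45 at (x,y) = (1.55, 6.36), which is not an integer point.
(x,y)=(1,6): 1·1+4·6=25≤27, 6·1+2·6=18≤22, objective 33.
(x,y)=(2,5): 1·2+4·5=22≤27, 6·2+2·5=22≤22, objective 31.
No feasible integer point exceeds 33.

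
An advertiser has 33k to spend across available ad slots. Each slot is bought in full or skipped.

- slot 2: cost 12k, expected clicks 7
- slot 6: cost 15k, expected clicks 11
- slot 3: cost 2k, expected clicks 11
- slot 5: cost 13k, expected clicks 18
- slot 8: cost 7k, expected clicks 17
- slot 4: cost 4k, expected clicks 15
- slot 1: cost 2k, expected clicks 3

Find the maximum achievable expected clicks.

This is an integer program with binary decision variables.
Allowing fractional choices, the relaxed optimum would be about 67.7, but ad slots are indivisible.
slot 3 + slot 5 + slot 8 + slot 4: cost 2 + 13 + 7 + 4 = 26 ≤ 33, expected clicks 11 + 18 + 17 + 15 = 61.
slot 3 + slot 5 + slot 8 + slot 4 + slot 1: cost 2 + 13 + 7 + 4 + 2 = 28 ≤ 33, expected clicks 11 + 18 + 17 + 15 + 3 = 64.
slot 6 + slot 3 + slot 8 + slot 4 + slot 1: cost 15 + 2 + 7 + 4 + 2 = 30 ≤ 33, expected clicks 11 + 11 + 17 + 15 + 3 = 57.
Best is slot 3, slot 5, slot 8, slot 4, and slot 1 with total expected clicks 64.

64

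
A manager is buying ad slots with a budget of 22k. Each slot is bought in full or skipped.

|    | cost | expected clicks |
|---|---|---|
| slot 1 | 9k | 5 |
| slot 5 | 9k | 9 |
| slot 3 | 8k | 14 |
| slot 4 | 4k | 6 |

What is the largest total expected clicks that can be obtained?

29

Treat it as a binary knapsack problem.
Allowing fractional choices, the relaxed optimum would be about 29.6, but ad slots are indivisible.
slot 1 + slot 3 + slot 4: cost 9 + 8 + 4 = 21 ≤ 22, expected clicks 5 + 14 + 6 = 25.
slot 5 + slot 3 + slot 4: cost 9 + 8 + 4 = 21 ≤ 22, expected clicks 9 + 14 + 6 = 29.
slot 5 + slot 3: cost 9 + 8 = 17 ≤ 22, expected clicks 9 + 14 = 23.
Best is slot 5, slot 3, and slot 4 with total expected clicks 29.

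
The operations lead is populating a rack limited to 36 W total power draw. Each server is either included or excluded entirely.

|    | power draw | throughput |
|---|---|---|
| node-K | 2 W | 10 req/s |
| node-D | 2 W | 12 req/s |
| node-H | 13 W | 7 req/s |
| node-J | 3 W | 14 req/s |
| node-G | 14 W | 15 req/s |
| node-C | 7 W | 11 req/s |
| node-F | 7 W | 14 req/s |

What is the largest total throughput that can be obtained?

76

This is a 0-1 knapsack instance.
node-D + node-J + node-G + node-C + node-F: power draw 2 + 3 + 14 + 7 + 7 = 33 ≤ 36, throughput 12 + 14 + 15 + 11 + 14 = 66.
node-K + node-D + node-H + node-J + node-C + node-F: power draw 2 + 2 + 13 + 3 + 7 + 7 = 34 ≤ 36, throughput 10 + 12 + 7 + 14 + 11 + 14 = 68.
node-K + node-D + node-J + node-G + node-C + node-F: power draw 2 + 2 + 3 + 14 + 7 + 7 = 35 ≤ 36, throughput 10 + 12 + 14 + 15 + 11 + 14 = 76.
Best is node-K, node-D, node-J, node-G, node-C, and node-F with total throughput 76.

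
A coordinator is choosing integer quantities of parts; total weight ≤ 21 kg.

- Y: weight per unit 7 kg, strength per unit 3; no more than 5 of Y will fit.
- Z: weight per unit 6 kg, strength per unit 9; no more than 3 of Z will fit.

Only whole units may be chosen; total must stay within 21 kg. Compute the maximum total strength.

27

Z has the best ratio (9/6); taking only Z gives at most 3×9 = 27 (stopped by the weight limit).
Optimal: 3×Z: weight 18 ≤ 21, strength 3·9 = 27.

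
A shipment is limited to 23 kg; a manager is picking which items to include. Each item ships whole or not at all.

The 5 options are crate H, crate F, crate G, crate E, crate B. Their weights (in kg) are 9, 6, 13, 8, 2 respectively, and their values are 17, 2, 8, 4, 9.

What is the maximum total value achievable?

Allowing fractional choices, the relaxed optimum would be about 33.4, but items are indivisible.
crate H + crate E + crate B: weight 9 + 8 + 2 = 19 ≤ 23, value 17 + 4 + 9 = 30.
crate H + crate F + crate B: weight 9 + 6 + 2 = 17 ≤ 23, value 17 + 2 + 9 = 28.
crate H + crate B: weight 9 + 2 = 11 ≤ 23, value 17 + 9 = 26.
Best is crate H, crate E, and crate B with total value 30.

30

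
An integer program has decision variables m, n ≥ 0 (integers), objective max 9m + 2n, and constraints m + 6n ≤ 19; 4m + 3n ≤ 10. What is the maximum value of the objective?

18

Relaxing integrality, the LP optimum is 22.50 at (m,n) = (2.5, 0), which is not an integer point.
(m,n)=(2,0): 1·2+6·0=2≤19, 4·2+3·0=8≤10, objective 18.
(m,n)=(1,1): 1·1+6·1=7≤19, 4·1+3·1=7≤10, objective 11.
(m,n)=(1,0): 1·1+6·0=1≤19, 4·1+3·0=4≤10, objective 9.
No feasible integer point exceeds 18.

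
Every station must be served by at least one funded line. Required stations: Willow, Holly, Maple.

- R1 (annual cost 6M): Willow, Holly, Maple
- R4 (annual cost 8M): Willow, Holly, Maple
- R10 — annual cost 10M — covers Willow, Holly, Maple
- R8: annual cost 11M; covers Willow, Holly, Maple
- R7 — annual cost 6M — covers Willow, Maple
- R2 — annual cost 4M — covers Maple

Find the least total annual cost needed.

R1 alone covers Willow, Holly, Maple — every station.
Total annual cost: 6.
No cover costs less than 6.

6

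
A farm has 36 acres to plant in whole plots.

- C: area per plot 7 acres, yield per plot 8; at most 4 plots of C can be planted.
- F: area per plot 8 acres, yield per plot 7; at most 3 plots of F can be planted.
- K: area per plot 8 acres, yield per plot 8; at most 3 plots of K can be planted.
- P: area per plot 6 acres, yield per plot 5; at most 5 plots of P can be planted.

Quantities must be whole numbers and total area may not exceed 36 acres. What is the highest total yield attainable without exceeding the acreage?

4×C and 1×K: area 36 ≤ 36, yield 4·8 + 1·8 = 40.
4×C and 1×F: area 36 ≤ 36, yield 4·8 + 1·7 = 39.
Best is 40.

40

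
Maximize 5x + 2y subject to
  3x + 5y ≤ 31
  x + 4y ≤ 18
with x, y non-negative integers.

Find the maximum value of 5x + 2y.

50

(x,y)=(10,0) is feasible, giving 50.
(x,y)=(9,0) is feasible, giving 45.
Maximum is 50 at (x,y)=(10,0).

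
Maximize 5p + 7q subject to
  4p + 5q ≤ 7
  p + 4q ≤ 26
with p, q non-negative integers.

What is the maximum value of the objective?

7

The continuous relaxation peaks at (0, 1.4) with value 9.80; rounding to a feasible lattice point costs some objective.
(p,q)=(0,1): 4·0+5·1=5≤7, 1·0+4·1=4≤26, objective 7.
(p,q)=(1,0): 4·1+5·0=4≤7, 1·1+4·0=1≤26, objective 5.
(p,q)=(0,0): 4·0+5·0=0≤7, 1·0+4·0=0≤26, objective 0.
Maximum is 7 at (p,q)=(0,1).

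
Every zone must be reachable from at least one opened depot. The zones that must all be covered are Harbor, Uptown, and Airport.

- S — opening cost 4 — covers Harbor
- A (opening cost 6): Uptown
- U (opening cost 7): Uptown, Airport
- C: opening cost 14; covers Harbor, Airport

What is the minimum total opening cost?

11

Choose S and U: together they cover Harbor, Uptown, Airport — every zone.
Total opening cost: 4 + 7 = 11.
No cover costs less than 11.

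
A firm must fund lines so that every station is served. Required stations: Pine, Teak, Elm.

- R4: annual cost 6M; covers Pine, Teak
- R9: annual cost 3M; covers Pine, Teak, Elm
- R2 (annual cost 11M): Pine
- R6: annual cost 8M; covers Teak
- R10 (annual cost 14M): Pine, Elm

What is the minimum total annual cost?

R9 alone covers Pine, Teak, Elm — every station.
Total annual cost: 3.
No cover costs less than 3.

3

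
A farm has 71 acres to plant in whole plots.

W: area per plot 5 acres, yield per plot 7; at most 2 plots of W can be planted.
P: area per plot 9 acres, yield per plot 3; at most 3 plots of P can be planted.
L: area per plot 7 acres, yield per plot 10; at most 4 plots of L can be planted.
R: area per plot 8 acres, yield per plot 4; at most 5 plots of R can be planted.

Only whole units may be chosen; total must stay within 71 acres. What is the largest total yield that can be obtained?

70

L has the best ratio (10/7); taking only L gives at most 4×10 = 40 (stopped by the supply cap of 4).
Mixing does better — 2×W, 4×L, and 4×R: area 70 ≤ 71, yield 2·7 + 4·10 + 4·4 = 70.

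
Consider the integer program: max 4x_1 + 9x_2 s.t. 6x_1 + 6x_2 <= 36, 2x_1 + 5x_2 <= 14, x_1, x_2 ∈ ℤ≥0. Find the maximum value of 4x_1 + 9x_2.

(x_1,x_2)=(2,2): 6·2+6·2=24≤36, 2·2+5·2=14≤14, objective 26.
(x_1,x_2)=(4,1): 6·4+6·1=30≤36, 2·4+5·1=13≤14, objective 25.
The best lattice point is (2,2), giving 26.

26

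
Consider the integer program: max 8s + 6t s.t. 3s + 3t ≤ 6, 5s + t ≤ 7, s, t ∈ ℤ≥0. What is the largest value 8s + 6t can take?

The continuous relaxation peaks at (1.25, 0.75) with value 14.50; rounding to a feasible lattice point costs some objective.
(s,t)=(1,1) is feasible, giving 14.
(s,t)=(0,2) is feasible, giving 12.
(s,t)=(1,0) is feasible, giving 8.
The best lattice point is (1,1), giving 14.

14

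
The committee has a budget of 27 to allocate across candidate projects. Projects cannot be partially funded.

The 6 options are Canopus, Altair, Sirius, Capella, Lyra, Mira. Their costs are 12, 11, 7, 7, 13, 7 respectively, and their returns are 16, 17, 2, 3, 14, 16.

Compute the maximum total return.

Canopus + Capella + Mira: cost 12 + 7 + 7 = 26 ≤ 27, return 16 + 3 + 16 = 35.
Altair + Sirius + Mira: cost 11 + 7 + 7 = 25 ≤ 27, return 17 + 2 + 16 = 35.
Altair + Capella + Mira: cost 11 + 7 + 7 = 25 ≤ 27, return 17 + 3 + 16 = 36.
Best is Altair, Capella, and Mira with total return 36.

36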